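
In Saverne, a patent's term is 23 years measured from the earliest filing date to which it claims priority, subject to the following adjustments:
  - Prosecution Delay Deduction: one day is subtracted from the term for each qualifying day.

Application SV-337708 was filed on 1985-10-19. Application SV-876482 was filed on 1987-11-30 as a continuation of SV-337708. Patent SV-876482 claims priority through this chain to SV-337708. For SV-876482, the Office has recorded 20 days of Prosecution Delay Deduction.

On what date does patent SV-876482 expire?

September 29, 2008

Earliest priority filing: 19 October 1985.
Base term: 19 October 1985 + 23 years → 19 October 2008.
Prosecution Delay Deduction: −20 days → 29 September 2008.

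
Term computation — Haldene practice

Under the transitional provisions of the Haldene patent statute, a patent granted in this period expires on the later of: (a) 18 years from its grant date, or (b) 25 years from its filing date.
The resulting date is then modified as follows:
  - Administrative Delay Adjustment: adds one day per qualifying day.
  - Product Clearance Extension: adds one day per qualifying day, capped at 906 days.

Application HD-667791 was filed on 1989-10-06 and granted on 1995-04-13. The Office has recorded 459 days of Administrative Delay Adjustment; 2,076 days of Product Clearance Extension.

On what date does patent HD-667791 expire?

(a) grant + 18 years → 13 April 2013.
(b) filing + 25 years → 6 October 2014.
Later of the two: 6 October 2014.
Administrative Delay Adjustment: +459 days → 8 January 2016.
Product Clearance Extension: 2076 days claimed exceeds the 906-day cap, so +906 days → 2 July 2018.

2018-07-02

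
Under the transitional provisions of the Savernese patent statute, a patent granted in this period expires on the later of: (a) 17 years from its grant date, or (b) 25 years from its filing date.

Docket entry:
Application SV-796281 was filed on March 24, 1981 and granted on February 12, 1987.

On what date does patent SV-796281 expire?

2006-03-24

(a) grant + 17 years → 12 February 2004.
(b) filing + 25 years → 24 March 2006.
Later of the two: 24 March 2006.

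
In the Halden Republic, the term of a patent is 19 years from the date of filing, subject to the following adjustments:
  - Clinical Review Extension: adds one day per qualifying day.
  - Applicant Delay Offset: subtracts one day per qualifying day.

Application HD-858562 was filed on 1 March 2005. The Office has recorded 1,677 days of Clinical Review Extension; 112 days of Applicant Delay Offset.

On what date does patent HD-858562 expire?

Base term: filing date + 19 years → 1 March 2024.
Clinical Review Extension: +1677 days → 3 October 2028.
Applicant Delay Offset: −112 days → 13 June 2028.

June 13, 2028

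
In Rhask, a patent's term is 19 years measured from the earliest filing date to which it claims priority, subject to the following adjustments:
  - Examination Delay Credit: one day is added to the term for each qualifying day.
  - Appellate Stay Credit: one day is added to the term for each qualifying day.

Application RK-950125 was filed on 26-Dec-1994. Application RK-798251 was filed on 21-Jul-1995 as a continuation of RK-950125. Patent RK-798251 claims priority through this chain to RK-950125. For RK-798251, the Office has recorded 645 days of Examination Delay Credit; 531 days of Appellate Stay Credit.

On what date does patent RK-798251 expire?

March 16, 2017

Earliest priority filing: 26 December 1994.
Base term: 26 December 1994 + 19 years → 26 December 2013.
Examination Delay Credit: +645 days → 2 October 2015.
Appellate Stay Credit: +531 days → 16 March 2017.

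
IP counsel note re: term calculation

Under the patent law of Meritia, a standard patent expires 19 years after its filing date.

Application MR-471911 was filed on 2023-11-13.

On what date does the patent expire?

Filing date + 19 years → 13 November 2042.

November 13, 2042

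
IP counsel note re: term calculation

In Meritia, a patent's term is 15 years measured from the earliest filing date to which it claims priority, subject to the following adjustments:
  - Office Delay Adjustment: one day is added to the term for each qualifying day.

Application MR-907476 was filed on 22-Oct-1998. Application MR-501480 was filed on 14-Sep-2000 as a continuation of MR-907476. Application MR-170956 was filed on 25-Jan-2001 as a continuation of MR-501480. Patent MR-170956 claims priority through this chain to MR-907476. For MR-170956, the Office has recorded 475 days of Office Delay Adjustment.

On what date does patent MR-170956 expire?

Earliest priority filing: 22 October 1998.
Base term: 22 October 1998 + 15 years → 22 October 2013.
Office Delay Adjustment: +475 days → 9 February 2015.

2015-02-09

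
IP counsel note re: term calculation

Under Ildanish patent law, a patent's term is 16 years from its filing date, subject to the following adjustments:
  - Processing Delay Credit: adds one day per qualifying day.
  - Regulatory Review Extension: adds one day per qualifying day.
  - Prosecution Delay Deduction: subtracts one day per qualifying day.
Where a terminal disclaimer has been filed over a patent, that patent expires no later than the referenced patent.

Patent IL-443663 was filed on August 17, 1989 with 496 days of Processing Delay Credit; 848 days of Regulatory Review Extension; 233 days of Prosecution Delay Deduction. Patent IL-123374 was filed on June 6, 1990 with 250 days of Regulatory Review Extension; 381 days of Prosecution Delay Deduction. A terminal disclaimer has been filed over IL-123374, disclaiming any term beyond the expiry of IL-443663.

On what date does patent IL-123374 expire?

Natural term of IL-123374:
  Base: filing + 16 years → 6 June 2006.
  Regulatory Review Extension: +250 days → 11 February 2007.
  Prosecution Delay Deduction: −381 days → 26 January 2006.
Expiry of referenced patent IL-443663:
  Base: filing + 16 years → 17 August 2005.
  Processing Delay Credit: +496 days → 26 December 2006.
  Regulatory Review Extension: +848 days → 22 April 2009.
  Prosecution Delay Deduction: −233 days → 1 September 2008.
Terminal disclaimer: IL-123374 expires on the earlier of 26 January 2006 and 1 September 2008.

January 26, 2006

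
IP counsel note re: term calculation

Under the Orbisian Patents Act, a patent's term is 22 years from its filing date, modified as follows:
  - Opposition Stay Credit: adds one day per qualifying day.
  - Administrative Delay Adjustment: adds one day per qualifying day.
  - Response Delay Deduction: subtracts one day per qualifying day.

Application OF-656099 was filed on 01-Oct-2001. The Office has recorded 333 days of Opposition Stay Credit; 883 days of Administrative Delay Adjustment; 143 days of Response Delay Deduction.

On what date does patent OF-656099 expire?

September 8, 2026

Base term: filing date + 22 years → 1 October 2023.
Opposition Stay Credit: +333 days → 29 August 2024.
Administrative Delay Adjustment: +883 days → 29 January 2027.
Response Delay Deduction: −143 days → 8 September 2026.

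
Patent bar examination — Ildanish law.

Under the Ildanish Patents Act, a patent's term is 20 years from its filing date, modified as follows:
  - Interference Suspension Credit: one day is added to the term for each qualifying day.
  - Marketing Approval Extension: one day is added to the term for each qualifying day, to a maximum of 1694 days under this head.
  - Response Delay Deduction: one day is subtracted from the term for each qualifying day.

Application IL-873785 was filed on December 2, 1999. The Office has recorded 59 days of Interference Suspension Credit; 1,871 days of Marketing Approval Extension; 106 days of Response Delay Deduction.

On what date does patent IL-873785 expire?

June 5, 2024

Base term: filing date + 20 years → 2 December 2019.
Interference Suspension Credit: +59 days → 30 January 2020.
Marketing Approval Extension: 1871 days claimed exceeds the 1694-day cap, so +1694 days → 19 September 2024.
Response Delay Deduction: −106 days → 5 June 2024.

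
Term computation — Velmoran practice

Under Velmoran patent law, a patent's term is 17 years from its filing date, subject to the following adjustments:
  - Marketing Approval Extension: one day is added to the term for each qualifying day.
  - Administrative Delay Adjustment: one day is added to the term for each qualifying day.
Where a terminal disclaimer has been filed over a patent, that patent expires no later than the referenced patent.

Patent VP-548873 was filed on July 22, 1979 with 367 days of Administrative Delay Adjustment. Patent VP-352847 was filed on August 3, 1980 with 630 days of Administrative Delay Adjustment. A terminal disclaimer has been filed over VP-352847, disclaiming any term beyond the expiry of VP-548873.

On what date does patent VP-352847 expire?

1997-07-24

Natural term of VP-352847:
  Base: filing + 17 years → 3 August 1997.
  Administrative Delay Adjustment: +630 days → 25 April 1999.
Expiry of referenced patent VP-548873:
  Base: filing + 17 years → 22 July 1996.
  Administrative Delay Adjustment: +367 days → 24 July 1997.
Terminal disclaimer: VP-352847 expires on the earlier of 25 April 1999 and 24 July 1997.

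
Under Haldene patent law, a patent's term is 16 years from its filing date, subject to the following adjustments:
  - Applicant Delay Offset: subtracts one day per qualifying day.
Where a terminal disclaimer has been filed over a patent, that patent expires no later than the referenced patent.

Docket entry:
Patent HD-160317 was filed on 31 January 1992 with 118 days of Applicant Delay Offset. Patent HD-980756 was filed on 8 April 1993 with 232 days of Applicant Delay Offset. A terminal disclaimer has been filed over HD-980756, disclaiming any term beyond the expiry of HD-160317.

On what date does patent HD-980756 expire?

Natural term of HD-980756:
  Base: filing + 16 years → 8 April 2009.
  Applicant Delay Offset: −232 days → 19 August 2008.
Expiry of referenced patent HD-160317:
  Base: filing + 16 years → 31 January 2008.
  Applicant Delay Offset: −118 days → 5 October 2007.
Terminal disclaimer: HD-980756 expires on the earlier of 19 August 2008 and 5 October 2007.

2007-10-05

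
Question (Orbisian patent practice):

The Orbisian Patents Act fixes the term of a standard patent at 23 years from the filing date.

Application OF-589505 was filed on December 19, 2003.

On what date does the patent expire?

December 19, 2026

Filing date + 23 years → 19 December 2026.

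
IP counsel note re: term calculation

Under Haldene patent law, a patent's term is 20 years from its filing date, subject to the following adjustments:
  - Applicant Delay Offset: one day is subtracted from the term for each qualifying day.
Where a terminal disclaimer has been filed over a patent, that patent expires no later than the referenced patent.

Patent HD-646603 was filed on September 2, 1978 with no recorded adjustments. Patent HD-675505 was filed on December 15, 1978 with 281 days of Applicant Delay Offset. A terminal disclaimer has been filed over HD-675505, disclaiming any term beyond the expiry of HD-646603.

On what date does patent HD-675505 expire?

March 9, 1998

Natural term of HD-675505:
  Base: filing + 20 years → 15 December 1998.
  Applicant Delay Offset: −281 days → 9 March 1998.
Expiry of referenced patent HD-646603:
  Base: filing + 20 years → 2 September 1998.
Terminal disclaimer: HD-675505 expires on the earlier of 9 March 1998 and 2 September 1998.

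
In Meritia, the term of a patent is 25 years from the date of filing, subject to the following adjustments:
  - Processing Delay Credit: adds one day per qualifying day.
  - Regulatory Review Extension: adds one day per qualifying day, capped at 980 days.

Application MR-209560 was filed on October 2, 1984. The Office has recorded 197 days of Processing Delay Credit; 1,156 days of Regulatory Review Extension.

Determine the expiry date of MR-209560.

2012-12-22

Base term: filing date + 25 years → 2 October 2009.
Processing Delay Credit: +197 days → 17 April 2010.
Regulatory Review Extension: 1156 days claimed exceeds the 980-day cap, so +980 days → 22 December 2012.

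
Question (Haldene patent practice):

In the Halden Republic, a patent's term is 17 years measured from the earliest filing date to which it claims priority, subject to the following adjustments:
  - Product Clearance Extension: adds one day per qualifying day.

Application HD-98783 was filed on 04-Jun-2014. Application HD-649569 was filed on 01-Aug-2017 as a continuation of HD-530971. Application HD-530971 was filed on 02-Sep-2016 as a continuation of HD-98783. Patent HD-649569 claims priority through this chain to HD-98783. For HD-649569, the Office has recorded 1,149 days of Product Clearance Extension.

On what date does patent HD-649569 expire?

2034-07-27

Earliest priority filing: 4 June 2014.
Base term: 4 June 2014 + 17 years → 4 June 2031.
Product Clearance Extension: +1149 days → 27 July 2034.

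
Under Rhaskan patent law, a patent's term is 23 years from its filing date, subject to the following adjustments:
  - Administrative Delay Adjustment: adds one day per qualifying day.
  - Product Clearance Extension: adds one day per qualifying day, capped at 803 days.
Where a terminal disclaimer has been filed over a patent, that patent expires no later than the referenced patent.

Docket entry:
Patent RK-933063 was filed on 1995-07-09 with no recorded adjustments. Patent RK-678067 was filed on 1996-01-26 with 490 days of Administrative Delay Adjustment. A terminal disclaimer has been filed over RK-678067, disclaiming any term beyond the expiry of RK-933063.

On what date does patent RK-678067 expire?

Natural term of RK-678067:
  Base: filing + 23 years → 26 January 2019.
  Administrative Delay Adjustment: +490 days → 30 May 2020.
Expiry of referenced patent RK-933063:
  Base: filing + 23 years → 9 July 2018.
Terminal disclaimer: RK-678067 expires on the earlier of 30 May 2020 and 9 July 2018.

2018-07-09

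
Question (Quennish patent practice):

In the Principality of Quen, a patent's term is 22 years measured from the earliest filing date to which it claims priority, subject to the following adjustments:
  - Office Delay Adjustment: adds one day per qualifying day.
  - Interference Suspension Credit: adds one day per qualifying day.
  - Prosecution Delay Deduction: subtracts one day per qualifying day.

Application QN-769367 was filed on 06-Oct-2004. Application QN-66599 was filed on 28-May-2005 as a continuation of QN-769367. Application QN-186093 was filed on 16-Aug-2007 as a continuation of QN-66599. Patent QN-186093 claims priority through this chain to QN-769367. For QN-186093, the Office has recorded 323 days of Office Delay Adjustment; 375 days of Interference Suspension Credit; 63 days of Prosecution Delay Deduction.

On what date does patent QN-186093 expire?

Earliest priority filing: 6 October 2004.
Base term: 6 October 2004 + 22 years → 6 October 2026.
Office Delay Adjustment: +323 days → 25 August 2027.
Interference Suspension Credit: +375 days → 3 September 2028.
Prosecution Delay Deduction: −63 days → 2 July 2028.

July 2, 2028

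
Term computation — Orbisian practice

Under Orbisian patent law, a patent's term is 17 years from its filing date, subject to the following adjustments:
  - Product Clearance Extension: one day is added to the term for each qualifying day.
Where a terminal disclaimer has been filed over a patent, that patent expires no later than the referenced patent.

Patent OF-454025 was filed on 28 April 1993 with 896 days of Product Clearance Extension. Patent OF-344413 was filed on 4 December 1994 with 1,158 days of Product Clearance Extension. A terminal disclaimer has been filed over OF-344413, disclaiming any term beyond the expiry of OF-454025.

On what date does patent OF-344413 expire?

Natural term of OF-344413:
  Base: filing + 17 years → 4 December 2011.
  Product Clearance Extension: +1158 days → 4 February 2015.
Expiry of referenced patent OF-454025:
  Base: filing + 17 years → 28 April 2010.
  Product Clearance Extension: +896 days → 10 October 2012.
Terminal disclaimer: OF-344413 expires on the earlier of 4 February 2015 and 10 October 2012.

2012-10-10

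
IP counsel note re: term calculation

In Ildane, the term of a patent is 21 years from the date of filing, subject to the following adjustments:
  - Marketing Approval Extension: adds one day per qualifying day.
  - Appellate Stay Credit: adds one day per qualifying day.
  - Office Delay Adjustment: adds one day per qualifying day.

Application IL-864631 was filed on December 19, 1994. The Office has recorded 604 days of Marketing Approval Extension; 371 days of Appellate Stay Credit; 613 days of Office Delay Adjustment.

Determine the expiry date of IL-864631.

April 24, 2020

Base term: filing date + 21 years → 19 December 2015.
Marketing Approval Extension: +604 days → 14 August 2017.
Appellate Stay Credit: +371 days → 20 August 2018.
Office Delay Adjustment: +613 days → 24 April 2020.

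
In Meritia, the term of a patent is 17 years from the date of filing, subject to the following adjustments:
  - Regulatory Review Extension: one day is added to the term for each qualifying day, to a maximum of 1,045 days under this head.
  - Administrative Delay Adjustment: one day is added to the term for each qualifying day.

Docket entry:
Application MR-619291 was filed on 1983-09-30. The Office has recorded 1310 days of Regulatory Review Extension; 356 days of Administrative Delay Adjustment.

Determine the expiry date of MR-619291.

Base term: filing date + 17 years → 30 September 2000.
Regulatory Review Extension: 1310 days claimed exceeds the 1045-day cap, so +1045 days → 11 August 2003.
Administrative Delay Adjustment: +356 days → 1 August 2004.

August 1, 2004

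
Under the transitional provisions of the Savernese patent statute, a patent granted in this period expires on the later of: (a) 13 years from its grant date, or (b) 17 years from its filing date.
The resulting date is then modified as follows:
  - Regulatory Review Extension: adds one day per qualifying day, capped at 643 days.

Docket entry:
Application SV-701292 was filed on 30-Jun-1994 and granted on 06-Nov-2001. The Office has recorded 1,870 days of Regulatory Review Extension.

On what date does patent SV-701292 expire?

August 10, 2016

(a) grant + 13 years → 6 November 2014.
(b) filing + 17 years → 30 June 2011.
Later of the two: 6 November 2014.
Regulatory Review Extension: 1870 days claimed exceeds the 643-day cap, so +643 days → 10 August 2016.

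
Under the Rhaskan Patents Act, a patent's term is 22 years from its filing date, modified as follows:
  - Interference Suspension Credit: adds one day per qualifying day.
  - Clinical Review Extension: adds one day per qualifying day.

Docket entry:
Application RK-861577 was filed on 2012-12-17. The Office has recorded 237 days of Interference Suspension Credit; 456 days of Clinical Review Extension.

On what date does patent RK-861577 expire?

November 9, 2036

Base term: filing date + 22 years → 17 December 2034.
Interference Suspension Credit: +237 days → 11 August 2035.
Clinical Review Extension: +456 days → 9 November 2036.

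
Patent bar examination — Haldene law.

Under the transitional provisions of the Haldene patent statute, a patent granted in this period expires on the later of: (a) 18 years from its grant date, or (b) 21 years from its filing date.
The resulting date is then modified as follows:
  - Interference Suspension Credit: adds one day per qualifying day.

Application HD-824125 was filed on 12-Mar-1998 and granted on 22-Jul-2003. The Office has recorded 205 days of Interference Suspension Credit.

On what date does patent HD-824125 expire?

2022-02-12

(a) grant + 18 years → 22 July 2021.
(b) filing + 21 years → 12 March 2019.
Later of the two: 22 July 2021.
Interference Suspension Credit: +205 days → 12 February 2022.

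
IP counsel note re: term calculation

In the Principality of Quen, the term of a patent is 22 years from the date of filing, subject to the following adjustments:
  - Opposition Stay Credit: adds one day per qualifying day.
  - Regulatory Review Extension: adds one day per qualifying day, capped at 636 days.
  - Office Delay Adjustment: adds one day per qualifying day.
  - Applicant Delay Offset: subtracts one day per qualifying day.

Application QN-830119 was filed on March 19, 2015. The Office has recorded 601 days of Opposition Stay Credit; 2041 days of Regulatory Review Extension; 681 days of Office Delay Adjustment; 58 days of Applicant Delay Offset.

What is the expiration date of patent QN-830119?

Base term: filing date + 22 years → 19 March 2037.
Opposition Stay Credit: +601 days → 10 November 2038.
Regulatory Review Extension: 2041 days claimed exceeds the 636-day cap, so +636 days → 7 August 2040.
Office Delay Adjustment: +681 days → 19 June 2042.
Applicant Delay Offset: −58 days → 22 April 2042.

2042-04-22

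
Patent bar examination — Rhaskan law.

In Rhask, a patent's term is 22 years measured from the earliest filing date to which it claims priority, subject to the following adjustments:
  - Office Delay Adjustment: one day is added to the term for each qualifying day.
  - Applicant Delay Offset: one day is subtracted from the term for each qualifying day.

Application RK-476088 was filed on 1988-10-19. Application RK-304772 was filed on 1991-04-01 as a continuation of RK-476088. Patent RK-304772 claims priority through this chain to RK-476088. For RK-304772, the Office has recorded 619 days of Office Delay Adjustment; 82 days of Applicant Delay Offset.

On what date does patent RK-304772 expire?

Earliest priority filing: 19 October 1988.
Base term: 19 October 1988 + 22 years → 19 October 2010.
Office Delay Adjustment: +619 days → 29 June 2012.
Applicant Delay Offset: −82 days → 8 April 2012.

2012-04-08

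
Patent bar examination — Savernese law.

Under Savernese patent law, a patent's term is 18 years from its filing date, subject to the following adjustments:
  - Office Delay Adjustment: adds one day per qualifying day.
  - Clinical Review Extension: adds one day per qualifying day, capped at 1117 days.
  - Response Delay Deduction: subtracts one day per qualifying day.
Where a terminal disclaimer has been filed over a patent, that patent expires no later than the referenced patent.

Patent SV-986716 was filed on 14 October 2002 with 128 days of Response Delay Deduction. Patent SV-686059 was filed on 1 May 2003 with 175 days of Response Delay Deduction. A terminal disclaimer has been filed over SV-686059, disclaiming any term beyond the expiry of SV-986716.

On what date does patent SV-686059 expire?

2020-06-08

Natural term of SV-686059:
  Base: filing + 18 years → 1 May 2021.
  Response Delay Deduction: −175 days → 7 November 2020.
Expiry of referenced patent SV-986716:
  Base: filing + 18 years → 14 October 2020.
  Response Delay Deduction: −128 days → 8 June 2020.
Terminal disclaimer: SV-686059 expires on the earlier of 7 November 2020 and 8 June 2020.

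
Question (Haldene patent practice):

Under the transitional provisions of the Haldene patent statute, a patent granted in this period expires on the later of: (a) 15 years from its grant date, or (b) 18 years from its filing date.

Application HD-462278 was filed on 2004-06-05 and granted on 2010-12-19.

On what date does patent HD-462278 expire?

(a) grant + 15 years → 19 December 2025.
(b) filing + 18 years → 5 June 2022.
Later of the two: 19 December 2025.

2025-12-19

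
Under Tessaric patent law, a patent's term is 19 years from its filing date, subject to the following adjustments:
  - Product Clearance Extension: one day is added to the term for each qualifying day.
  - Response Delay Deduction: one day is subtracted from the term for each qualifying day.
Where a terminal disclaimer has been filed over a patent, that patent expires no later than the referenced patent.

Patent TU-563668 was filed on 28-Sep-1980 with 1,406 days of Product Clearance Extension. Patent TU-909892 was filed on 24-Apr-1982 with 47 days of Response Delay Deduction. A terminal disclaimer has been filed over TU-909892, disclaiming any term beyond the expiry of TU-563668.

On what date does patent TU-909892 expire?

Natural term of TU-909892:
  Base: filing + 19 years → 24 April 2001.
  Response Delay Deduction: −47 days → 8 March 2001.
Expiry of referenced patent TU-563668:
  Base: filing + 19 years → 28 September 1999.
  Product Clearance Extension: +1406 days → 4 August 2003.
Terminal disclaimer: TU-909892 expires on the earlier of 8 March 2001 and 4 August 2003.

2001-03-08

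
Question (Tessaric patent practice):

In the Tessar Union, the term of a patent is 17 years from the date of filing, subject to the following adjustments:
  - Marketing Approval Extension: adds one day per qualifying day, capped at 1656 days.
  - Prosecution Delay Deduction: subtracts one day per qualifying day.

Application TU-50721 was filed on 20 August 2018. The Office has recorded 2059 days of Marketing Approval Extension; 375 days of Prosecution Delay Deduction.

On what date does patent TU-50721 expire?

Base term: filing date + 17 years → 20 August 2035.
Marketing Approval Extension: 2059 days claimed exceeds the 1656-day cap, so +1656 days → 2 March 2040.
Prosecution Delay Deduction: −375 days → 21 February 2039.

February 21, 2039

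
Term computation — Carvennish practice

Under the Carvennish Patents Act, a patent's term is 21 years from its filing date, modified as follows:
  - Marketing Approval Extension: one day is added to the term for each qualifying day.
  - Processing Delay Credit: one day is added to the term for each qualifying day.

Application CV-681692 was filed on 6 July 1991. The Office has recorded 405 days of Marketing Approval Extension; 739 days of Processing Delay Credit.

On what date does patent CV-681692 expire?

2015-08-24

Base term: filing date + 21 years → 6 July 2012.
Marketing Approval Extension: +405 days → 15 August 2013.
Processing Delay Credit: +739 days → 24 August 2015.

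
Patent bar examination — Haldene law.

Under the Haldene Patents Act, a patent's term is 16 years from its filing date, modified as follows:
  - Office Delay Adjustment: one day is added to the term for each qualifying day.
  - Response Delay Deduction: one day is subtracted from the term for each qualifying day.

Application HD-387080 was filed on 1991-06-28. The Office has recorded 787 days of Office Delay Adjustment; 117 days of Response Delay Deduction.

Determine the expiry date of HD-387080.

2009-04-28

Base term: filing date + 16 years → 28 June 2007.
Office Delay Adjustment: +787 days → 23 August 2009.
Response Delay Deduction: −117 days → 28 April 2009.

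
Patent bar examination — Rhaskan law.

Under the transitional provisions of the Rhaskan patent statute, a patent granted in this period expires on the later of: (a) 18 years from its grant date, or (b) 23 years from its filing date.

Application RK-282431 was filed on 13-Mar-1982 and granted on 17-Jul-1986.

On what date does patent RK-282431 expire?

March 13, 2005

(a) grant + 18 years → 17 July 2004.
(b) filing + 23 years → 13 March 2005.
Later of the two: 13 March 2005.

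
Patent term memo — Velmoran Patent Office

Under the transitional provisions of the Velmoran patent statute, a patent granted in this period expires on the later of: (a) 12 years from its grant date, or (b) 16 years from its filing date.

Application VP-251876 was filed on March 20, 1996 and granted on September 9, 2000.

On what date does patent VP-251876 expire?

(a) grant + 12 years → 9 September 2012.
(b) filing + 16 years → 20 March 2012.
Later of the two: 9 September 2012.

2012-09-09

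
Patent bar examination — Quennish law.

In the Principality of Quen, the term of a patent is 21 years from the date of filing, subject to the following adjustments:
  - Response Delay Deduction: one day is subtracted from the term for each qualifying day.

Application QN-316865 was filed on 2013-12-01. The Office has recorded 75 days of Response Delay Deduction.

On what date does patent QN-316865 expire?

Base term: filing date + 21 years → 1 December 2034.
Response Delay Deduction: −75 days → 17 September 2034.

September 17, 2034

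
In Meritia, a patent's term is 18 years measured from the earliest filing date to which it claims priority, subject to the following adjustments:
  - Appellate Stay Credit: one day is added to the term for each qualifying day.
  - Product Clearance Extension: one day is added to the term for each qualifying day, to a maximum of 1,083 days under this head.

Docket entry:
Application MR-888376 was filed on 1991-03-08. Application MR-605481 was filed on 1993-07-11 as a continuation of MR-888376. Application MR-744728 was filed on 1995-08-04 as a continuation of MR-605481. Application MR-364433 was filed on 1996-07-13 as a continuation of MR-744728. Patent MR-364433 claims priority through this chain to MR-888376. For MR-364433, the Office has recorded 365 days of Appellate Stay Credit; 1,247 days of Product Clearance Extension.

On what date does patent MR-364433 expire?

February 23, 2013

Earliest priority filing: 8 March 1991.
Base term: 8 March 1991 + 18 years → 8 March 2009.
Appellate Stay Credit: +365 days → 8 March 2010.
Product Clearance Extension: 1247 days claimed exceeds the 1083-day cap, so +1083 days → 23 February 2013.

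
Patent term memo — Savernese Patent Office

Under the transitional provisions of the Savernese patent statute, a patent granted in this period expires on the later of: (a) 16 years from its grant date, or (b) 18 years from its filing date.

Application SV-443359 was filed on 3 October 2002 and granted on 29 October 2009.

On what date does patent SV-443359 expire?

(a) grant + 16 years → 29 October 2025.
(b) filing + 18 years → 3 October 2020.
Later of the two: 29 October 2025.

2025-10-29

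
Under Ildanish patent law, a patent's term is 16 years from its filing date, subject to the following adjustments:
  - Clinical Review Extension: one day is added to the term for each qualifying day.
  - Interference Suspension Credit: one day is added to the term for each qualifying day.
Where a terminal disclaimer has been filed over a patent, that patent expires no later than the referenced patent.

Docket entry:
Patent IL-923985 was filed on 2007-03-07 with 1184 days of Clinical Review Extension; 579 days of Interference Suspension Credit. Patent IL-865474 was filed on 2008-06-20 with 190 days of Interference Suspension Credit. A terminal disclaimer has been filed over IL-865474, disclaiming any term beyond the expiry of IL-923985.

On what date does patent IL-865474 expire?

Natural term of IL-865474:
  Base: filing + 16 years → 20 June 2024.
  Interference Suspension Credit: +190 days → 27 December 2024.
Expiry of referenced patent IL-923985:
  Base: filing + 16 years → 7 March 2023.
  Clinical Review Extension: +1184 days → 3 June 2026.
  Interference Suspension Credit: +579 days → 3 January 2028.
Terminal disclaimer: IL-865474 expires on the earlier of 27 December 2024 and 3 January 2028.

December 27, 2024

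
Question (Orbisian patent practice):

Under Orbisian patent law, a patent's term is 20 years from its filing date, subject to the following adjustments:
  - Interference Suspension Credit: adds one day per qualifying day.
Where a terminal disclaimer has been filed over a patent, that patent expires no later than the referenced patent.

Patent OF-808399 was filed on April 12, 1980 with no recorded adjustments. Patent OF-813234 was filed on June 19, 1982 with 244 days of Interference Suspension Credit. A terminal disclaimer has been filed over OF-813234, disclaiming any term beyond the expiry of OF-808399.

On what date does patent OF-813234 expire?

Natural term of OF-813234:
  Base: filing + 20 years → 19 June 2002.
  Interference Suspension Credit: +244 days → 18 February 2003.
Expiry of referenced patent OF-808399:
  Base: filing + 20 years → 12 April 2000.
Terminal disclaimer: OF-813234 expires on the earlier of 18 February 2003 and 12 April 2000.

2000-04-12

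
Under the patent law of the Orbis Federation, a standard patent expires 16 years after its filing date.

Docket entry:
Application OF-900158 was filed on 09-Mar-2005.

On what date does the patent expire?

Filing date + 16 years → 9 March 2021.

2021-03-09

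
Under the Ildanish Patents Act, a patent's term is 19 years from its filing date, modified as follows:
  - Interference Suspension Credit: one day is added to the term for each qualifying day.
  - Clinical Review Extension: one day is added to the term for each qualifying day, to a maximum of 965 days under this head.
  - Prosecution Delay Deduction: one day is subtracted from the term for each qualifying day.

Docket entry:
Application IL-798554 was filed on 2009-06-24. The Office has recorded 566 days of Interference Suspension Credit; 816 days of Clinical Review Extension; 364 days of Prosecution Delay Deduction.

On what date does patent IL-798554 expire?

April 8, 2031

Base term: filing date + 19 years → 24 June 2028.
Interference Suspension Credit: +566 days → 11 January 2030.
Clinical Review Extension: 816 days (within the 965-day cap) → +816 days → 6 April 2032.
Prosecution Delay Deduction: −364 days → 8 April 2031.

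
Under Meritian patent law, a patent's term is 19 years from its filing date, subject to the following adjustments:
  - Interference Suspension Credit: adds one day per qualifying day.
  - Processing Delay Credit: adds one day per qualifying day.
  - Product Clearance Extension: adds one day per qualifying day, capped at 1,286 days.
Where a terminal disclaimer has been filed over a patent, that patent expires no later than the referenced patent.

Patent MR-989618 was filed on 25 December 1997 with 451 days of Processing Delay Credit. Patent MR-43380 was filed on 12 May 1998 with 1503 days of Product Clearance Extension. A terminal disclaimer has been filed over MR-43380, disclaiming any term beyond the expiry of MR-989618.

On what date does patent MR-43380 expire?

Natural term of MR-43380:
  Base: filing + 19 years → 12 May 2017.
  Product Clearance Extension: 1503 days claimed exceeds the 1286-day cap, so +1286 days → 18 November 2020.
Expiry of referenced patent MR-989618:
  Base: filing + 19 years → 25 December 2016.
  Processing Delay Credit: +451 days → 21 March 2018.
Terminal disclaimer: MR-43380 expires on the earlier of 18 November 2020 and 21 March 2018.

2018-03-21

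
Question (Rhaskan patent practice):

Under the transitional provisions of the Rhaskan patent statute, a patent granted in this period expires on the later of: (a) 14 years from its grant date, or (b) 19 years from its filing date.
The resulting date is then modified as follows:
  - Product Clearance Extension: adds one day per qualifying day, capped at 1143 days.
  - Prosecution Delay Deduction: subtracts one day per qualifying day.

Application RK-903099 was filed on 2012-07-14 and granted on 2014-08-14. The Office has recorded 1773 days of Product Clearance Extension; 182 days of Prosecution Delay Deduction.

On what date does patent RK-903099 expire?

2034-03-01

(a) grant + 14 years → 14 August 2028.
(b) filing + 19 years → 14 July 2031.
Later of the two: 14 July 2031.
Product Clearance Extension: 1773 days claimed exceeds the 1143-day cap, so +1143 days → 30 August 2034.
Prosecution Delay Deduction: −182 days → 1 March 2034.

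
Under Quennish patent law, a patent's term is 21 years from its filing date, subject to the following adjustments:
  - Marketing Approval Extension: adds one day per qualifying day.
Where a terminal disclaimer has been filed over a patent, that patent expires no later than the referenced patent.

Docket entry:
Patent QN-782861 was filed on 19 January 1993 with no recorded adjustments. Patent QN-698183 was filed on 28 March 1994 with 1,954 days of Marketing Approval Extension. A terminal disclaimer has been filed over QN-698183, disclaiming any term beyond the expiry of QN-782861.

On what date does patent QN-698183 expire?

Natural term of QN-698183:
  Base: filing + 21 years → 28 March 2015.
  Marketing Approval Extension: +1954 days → 2 August 2020.
Expiry of referenced patent QN-782861:
  Base: filing + 21 years → 19 January 2014.
Terminal disclaimer: QN-698183 expires on the earlier of 2 August 2020 and 19 January 2014.

2014-01-19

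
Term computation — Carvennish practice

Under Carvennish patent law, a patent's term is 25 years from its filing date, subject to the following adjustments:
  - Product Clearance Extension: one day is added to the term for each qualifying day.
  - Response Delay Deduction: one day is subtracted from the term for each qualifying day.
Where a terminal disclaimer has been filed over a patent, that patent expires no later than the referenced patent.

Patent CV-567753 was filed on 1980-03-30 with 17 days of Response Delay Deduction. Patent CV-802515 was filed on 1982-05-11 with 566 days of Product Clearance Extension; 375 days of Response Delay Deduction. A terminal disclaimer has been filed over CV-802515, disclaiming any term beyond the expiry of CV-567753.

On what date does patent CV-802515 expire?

Natural term of CV-802515:
  Base: filing + 25 years → 11 May 2007.
  Product Clearance Extension: +566 days → 27 November 2008.
  Response Delay Deduction: −375 days → 18 November 2007.
Expiry of referenced patent CV-567753:
  Base: filing + 25 years → 30 March 2005.
  Response Delay Deduction: −17 days → 13 March 2005.
Terminal disclaimer: CV-802515 expires on the earlier of 18 November 2007 and 13 March 2005.

March 13, 2005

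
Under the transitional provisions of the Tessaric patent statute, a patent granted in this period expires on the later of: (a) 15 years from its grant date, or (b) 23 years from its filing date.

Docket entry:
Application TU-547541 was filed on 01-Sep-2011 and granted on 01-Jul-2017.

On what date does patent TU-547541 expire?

(a) grant + 15 years → 1 July 2032.
(b) filing + 23 years → 1 September 2034.
Later of the two: 1 September 2034.

September 1, 2034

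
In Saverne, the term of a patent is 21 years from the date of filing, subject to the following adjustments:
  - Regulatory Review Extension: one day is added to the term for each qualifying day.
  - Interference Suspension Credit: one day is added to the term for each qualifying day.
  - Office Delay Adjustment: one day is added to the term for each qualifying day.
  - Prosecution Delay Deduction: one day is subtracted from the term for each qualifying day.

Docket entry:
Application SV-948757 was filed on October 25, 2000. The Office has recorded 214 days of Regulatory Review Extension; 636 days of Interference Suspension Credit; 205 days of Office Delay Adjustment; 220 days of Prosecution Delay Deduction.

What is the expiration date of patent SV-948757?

February 7, 2024

Base term: filing date + 21 years → 25 October 2021.
Regulatory Review Extension: +214 days → 27 May 2022.
Interference Suspension Credit: +636 days → 22 February 2024.
Office Delay Adjustment: +205 days → 14 September 2024.
Prosecution Delay Deduction: −220 days → 7 February 2024.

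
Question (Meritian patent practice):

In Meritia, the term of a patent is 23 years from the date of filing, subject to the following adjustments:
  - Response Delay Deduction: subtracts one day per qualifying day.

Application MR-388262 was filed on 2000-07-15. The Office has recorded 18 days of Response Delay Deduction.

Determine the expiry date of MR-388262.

Base term: filing date + 23 years → 15 July 2023.
Response Delay Deduction: −18 days → 27 June 2023.

2023-06-27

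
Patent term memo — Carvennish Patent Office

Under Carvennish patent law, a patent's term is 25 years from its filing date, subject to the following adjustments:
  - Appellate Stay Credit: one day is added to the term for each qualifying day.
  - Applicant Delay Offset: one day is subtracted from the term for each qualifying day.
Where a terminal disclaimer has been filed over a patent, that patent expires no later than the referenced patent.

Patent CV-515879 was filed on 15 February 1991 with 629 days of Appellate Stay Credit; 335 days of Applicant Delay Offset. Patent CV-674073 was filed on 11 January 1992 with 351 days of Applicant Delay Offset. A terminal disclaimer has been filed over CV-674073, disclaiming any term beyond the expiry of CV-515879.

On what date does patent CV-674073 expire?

Natural term of CV-674073:
  Base: filing + 25 years → 11 January 2017.
  Applicant Delay Offset: −351 days → 26 January 2016.
Expiry of referenced patent CV-515879:
  Base: filing + 25 years → 15 February 2016.
  Appellate Stay Credit: +629 days → 5 November 2017.
  Applicant Delay Offset: −335 days → 5 December 2016.
Terminal disclaimer: CV-674073 expires on the earlier of 26 January 2016 and 5 December 2016.

January 26, 2016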